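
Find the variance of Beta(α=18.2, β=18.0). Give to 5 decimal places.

0.00672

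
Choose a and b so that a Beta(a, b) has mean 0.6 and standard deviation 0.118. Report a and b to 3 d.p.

σ² = 0.118² = 0.013924.
With s = a+b, Var = μ(1−μ)/(s+1), so s+1 = (0.6×0.4)/0.013924 = 17.2364 and s = 16.2364.
a = μs = 9.742, b = (1−μ)s = 6.495.

a = 9.742, b = 6.495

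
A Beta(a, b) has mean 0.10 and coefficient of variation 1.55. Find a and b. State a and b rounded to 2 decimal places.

σ = CV·μ = 1.55×0.10 = 0.15500, so σ² = 0.024025.
s+1 = μ(1−μ)/σ² = 0.0900/0.024025 = 3.7461, so s = a+b = 2.7461.
a = μs = 0.27, b = (1−μ)s = 2.47.

a = 0.27, b = 2.47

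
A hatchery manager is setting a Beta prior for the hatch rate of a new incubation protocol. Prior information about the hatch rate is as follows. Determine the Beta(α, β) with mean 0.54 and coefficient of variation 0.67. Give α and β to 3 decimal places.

Var = (CV·μ)² = (0.67×0.54)² = 0.130899.
α+β = μ(1−μ)/Var − 1 = 0.2484/0.130899 − 1 = 0.8976.
Thus α = 0.54·0.8976 = 0.485 and β = 0.46·0.8976 = 0.413.

α = 0.485, β = 0.413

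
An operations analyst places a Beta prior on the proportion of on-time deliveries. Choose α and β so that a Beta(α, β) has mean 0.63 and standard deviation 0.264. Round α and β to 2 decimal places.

First σ² = 0.069696. Setting α = μn, β = (1−μ)n with n = α+β,
μ(1−μ)/(n+1) = 0.069696 ⇒ n+1 = 0.2331/0.069696 = 3.3445 ⇒ n = 2.3445.
Hence α = 0.63×2.3445 = 1.48, β = 0.37×2.3445 = 0.87.

α = 1.48, β = 0.87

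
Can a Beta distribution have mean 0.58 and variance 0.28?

A Beta with mean μ has variance μ(1−μ)/(α+β+1) < μ(1−μ).
Here μ(1−μ) = 0.58×0.42 = 0.2436, and 0.28 ≥ 0.2436.

No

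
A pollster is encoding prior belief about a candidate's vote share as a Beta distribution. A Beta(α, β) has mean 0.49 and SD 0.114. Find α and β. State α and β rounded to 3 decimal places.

α = 8.932, β = 9.297

Variance = 0.114² = 0.012996. The moment-matching identity α+β = μ(1−μ)/Var − 1 gives
α+β = 0.2499/0.012996 − 1 = 18.2290, so α = μ·18.2290 = 8.932 and β = (1−μ)·18.2290 = 9.297.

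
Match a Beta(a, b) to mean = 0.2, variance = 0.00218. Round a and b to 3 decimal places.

a = 14.479, b = 57.916

By moment matching, a+b = μ(1−μ)/σ² − 1 = (0.2·0.8)/0.00218 − 1 = 73.3945 − 1 = 72.3945.
Since a/(a+b) = μ, a = 0.2·72.3945 = 14.479 and b = 0.8·72.3945 = 57.916.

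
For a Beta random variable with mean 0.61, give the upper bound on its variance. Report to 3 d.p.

0.238

Var = μ(1−μ)/(α+β+1), which approaches μ(1−μ) as α+β → 0.
So the supremum is μ(1−μ) = 0.61×0.39 = 0.238.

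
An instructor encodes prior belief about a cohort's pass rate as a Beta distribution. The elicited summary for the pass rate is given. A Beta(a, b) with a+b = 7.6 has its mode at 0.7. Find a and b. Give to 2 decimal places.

For a,b>1 the mode is (a−1)/(a+b−2), so a = mode·(κ−2)+1 = 0.7×5.6+1 = 4.92.
And b = (1−mode)·(κ−2)+1 = 0.3×5.6+1 = 2.68.

a = 4.92, b = 2.68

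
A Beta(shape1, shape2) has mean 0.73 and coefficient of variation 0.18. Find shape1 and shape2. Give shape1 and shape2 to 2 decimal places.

Var = (CV·μ)² = (0.18×0.73)² = 0.017266.
shape1+shape2 = μ(1−μ)/Var − 1 = 0.1971/0.017266 − 1 = 10.4155.
Thus shape1 = 0.73·10.4155 = 7.60 and shape2 = 0.27·10.4155 = 2.81.

shape1 = 7.60, shape2 = 2.81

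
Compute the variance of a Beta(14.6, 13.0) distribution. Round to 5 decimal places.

0.00871

Var = αβ/[(α+β)²(α+β+1)] = (14.6×13.0)/(27.6²×28.6) = 189.80/21786.336 = 0.00871.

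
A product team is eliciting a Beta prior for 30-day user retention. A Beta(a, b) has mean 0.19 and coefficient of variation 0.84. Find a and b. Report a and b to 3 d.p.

σ = CV·μ = 0.84×0.19 = 0.15960, so σ² = 0.025472.
s+1 = μ(1−μ)/σ² = 0.1539/0.025472 = 6.0419, so s = a+b = 5.0419.
a = μs = 0.958, b = (1−μ)s = 4.084.

a = 0.958, b = 4.084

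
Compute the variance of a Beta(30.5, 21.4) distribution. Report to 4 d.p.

α+β = 51.9 and αβ = 652.70, so Var = αβ/[(α+β)²(α+β+1)] = 652.70/142491.969 = 0.0046.

0.0046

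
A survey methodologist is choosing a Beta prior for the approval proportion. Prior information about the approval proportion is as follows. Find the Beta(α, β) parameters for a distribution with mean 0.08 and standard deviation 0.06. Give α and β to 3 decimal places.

α = 1.556, β = 17.889

Variance = 0.06² = 0.0036. The moment-matching identity α+β = μ(1−μ)/Var − 1 gives
α+β = 0.0736/0.0036 − 1 = 19.4444, so α = μ·19.4444 = 1.556 and β = (1−μ)·19.4444 = 17.889.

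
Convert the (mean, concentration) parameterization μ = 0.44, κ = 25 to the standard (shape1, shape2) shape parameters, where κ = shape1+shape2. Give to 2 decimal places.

shape1 = 11.00, shape2 = 14.00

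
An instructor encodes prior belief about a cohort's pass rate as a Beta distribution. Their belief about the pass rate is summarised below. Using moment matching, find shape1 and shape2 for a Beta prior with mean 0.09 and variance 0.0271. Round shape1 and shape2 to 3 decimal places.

shape1 = 0.182, shape2 = 1.840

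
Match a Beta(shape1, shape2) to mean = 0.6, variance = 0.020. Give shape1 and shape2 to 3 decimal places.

shape1 = 6.600, shape2 = 4.400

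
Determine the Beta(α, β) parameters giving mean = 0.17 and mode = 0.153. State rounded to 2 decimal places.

With s = α+β: μ = α/s and mode = (α−1)/(s−2). Eliminating α = μs,
μs − 1 = m(s−2) ⇒ s(μ−m) = 1−2m ⇒ s = 0.694/0.017 = 40.8235.
So α = μs = 6.94, β = (1−μ)s = 33.88.

α = 6.94, β = 33.88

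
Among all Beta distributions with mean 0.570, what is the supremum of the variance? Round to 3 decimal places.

Var = μ(1−μ)/(α+β+1), which approaches μ(1−μ) as α+β → 0.
So the supremum is μ(1−μ) = 0.570×0.430 = 0.245.

0.245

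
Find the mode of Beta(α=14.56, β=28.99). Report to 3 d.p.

0.326

With α,β > 1, mode = (α−1)/(α+β−2) = 13.56/41.55 = 0.326.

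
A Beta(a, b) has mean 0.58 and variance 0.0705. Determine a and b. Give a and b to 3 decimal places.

a = 1.424, b = 1.031

By moment matching, a+b = μ(1−μ)/σ² − 1 = (0.58·0.42)/0.0705 − 1 = 3.4553 − 1 = 2.4553.
Since a/(a+b) = μ, a = 0.58·2.4553 = 1.424 and b = 0.42·2.4553 = 1.031.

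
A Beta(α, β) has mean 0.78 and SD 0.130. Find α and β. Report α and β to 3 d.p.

α = 7.140, β = 2.014

Variance = 0.130² = 0.016900. The moment-matching identity α+β = μ(1−μ)/Var − 1 gives
α+β = 0.1716/0.016900 − 1 = 9.1538, so α = μ·9.1538 = 7.140 and β = (1−μ)·9.1538 = 2.014.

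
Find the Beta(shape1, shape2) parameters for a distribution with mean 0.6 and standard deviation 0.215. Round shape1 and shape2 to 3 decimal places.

shape1 = 2.515, shape2 = 1.677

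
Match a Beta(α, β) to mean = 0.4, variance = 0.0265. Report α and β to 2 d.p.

α = 3.22, β = 4.83

By moment matching, α+β = μ(1−μ)/σ² − 1 = (0.4·0.6)/0.0265 − 1 = 9.0566 − 1 = 8.0566.
Since α/(α+β) = μ, α = 0.4·8.0566 = 3.22 and β = 0.6·8.0566 = 4.83.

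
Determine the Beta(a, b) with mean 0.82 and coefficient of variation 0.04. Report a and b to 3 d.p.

a = 111.680, b = 24.515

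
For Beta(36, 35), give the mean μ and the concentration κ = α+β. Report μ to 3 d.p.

μ = 0.507, κ = 71

κ = α+β = 36+35 = 71; μ = α/κ = 36/71 = 0.507.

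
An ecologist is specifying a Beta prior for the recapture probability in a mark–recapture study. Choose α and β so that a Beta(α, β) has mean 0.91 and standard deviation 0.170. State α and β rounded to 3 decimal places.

α = 1.669, β = 0.165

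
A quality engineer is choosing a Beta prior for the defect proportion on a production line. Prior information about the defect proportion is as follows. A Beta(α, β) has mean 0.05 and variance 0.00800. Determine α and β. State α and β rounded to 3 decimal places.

α = 0.247, β = 4.691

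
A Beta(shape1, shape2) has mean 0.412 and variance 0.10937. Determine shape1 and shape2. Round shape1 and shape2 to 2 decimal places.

By moment matching, shape1+shape2 = μ(1−μ)/σ² − 1 = (0.412·0.588)/0.10937 − 1 = 2.2150 − 1 = 1.2150.
Since shape1/(shape1+shape2) = μ, shape1 = 0.412·1.2150 = 0.50 and shape2 = 0.588·1.2150 = 0.71.

shape1 = 0.50, shape2 = 0.71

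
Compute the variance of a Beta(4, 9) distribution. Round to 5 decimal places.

Var = αβ/[(α+β)²(α+β+1)] = (4×9)/(13²×14) = 36/2366 = 0.01522.

0.01522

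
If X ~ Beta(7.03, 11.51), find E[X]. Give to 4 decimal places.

E[X] = α/(α+β) = 7.03/18.54 = 0.3792.

0.3792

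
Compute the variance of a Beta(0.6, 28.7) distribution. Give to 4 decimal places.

0.0007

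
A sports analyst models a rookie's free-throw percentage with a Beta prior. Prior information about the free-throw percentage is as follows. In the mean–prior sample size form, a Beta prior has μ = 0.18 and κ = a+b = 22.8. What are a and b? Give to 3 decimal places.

a = 4.104, b = 18.696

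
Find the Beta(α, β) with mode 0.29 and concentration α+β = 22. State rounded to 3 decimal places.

α = 6.800, β = 15.200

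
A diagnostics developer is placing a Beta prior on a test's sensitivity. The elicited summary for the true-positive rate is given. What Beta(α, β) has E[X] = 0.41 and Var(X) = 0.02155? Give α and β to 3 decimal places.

α = 4.192, β = 6.033

Write ν = α+β; then α = μν and Var = μ(1−μ)/(ν+1).
ν = μ(1−μ)/Var − 1 = 0.2419/0.02155 − 1 = 10.2251.
α = 0.41·10.2251 = 4.192, β = 0.59·10.2251 = 6.033.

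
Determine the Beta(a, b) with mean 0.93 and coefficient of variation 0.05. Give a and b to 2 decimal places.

a = 27.07, b = 2.04

Var = (CV·μ)² = (0.05×0.93)² = 0.002162.
a+b = μ(1−μ)/Var − 1 = 0.0651/0.002162 − 1 = 29.1075.
Thus a = 0.93·29.1075 = 27.07 and b = 0.07·29.1075 = 2.04.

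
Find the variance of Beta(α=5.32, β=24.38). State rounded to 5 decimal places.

0.00479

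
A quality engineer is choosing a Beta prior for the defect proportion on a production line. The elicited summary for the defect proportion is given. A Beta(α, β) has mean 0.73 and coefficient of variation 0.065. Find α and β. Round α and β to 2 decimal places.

α = 63.18, β = 23.37

σ = CV·μ = 0.065×0.73 = 0.04745, so σ² = 0.002252.
s+1 = μ(1−μ)/σ² = 0.1971/0.002252 = 87.5415, so s = α+β = 86.5415.
α = μs = 63.18, β = (1−μ)s = 23.37.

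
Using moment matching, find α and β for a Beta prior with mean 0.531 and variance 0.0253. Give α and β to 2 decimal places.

Write ν = α+β; then α = μν and Var = μ(1−μ)/(ν+1).
ν = μ(1−μ)/Var − 1 = 0.249039/0.0253 − 1 = 8.8434.
α = 0.531·8.8434 = 4.70, β = 0.469·8.8434 = 4.15.

α = 4.70, β = 4.15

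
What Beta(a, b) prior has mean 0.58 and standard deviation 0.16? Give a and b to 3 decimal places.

a = 4.939, b = 3.577

σ² = 0.16² = 0.0256.
With s = a+b, Var = μ(1−μ)/(s+1), so s+1 = (0.58×0.42)/0.0256 = 9.5156 and s = 8.5156.
a = μs = 4.939, b = (1−μ)s = 3.577.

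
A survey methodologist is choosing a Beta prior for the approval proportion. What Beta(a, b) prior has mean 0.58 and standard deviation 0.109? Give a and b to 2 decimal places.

First σ² = 0.011881. Setting a = μn, b = (1−μ)n with n = a+b,
μ(1−μ)/(n+1) = 0.011881 ⇒ n+1 = 0.2436/0.011881 = 20.5033 ⇒ n = 19.5033.
Hence a = 0.58×19.5033 = 11.31, b = 0.42×19.5033 = 8.19.

a = 11.31, b = 8.19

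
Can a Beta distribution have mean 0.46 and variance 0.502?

No

The Beta variance bound is σ² < μ(1−μ).
Here μ(1−μ) = 0.46×0.54 = 0.2484, and 0.502 ≥ 0.2484.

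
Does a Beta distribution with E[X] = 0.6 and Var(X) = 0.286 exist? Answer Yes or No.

For any Beta, Var(X) < E[X]·(1−E[X]).
Here μ(1−μ) = 0.6×0.4 = 0.24, and 0.286 ≥ 0.24.

No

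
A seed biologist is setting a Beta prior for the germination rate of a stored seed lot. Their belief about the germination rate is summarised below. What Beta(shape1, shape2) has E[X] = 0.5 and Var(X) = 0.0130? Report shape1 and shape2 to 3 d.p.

Write ν = shape1+shape2; then shape1 = μν and Var = μ(1−μ)/(ν+1).
ν = μ(1−μ)/Var − 1 = 0.25/0.0130 − 1 = 18.2308.
shape1 = 0.5·18.2308 = 9.115, shape2 = 0.5·18.2308 = 9.115.

shape1 = 9.115, shape2 = 9.115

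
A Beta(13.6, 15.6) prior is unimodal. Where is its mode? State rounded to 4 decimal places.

0.4632

The density x^(α−1)(1−x)^(β−1) is maximised at (α−1)/(α+β−2) = 12.6/27.2 = 0.4632.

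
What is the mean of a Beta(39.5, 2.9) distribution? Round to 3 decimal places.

The Beta mean is α/(α+β) = 39.5/(39.5+2.9) = 0.932.

0.932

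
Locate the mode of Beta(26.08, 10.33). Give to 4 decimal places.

0.7289

With α,β > 1, mode = (α−1)/(α+β−2) = 25.08/34.41 = 0.7289.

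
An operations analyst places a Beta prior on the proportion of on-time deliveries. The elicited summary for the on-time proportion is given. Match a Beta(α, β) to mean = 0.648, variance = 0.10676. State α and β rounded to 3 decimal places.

By moment matching, α+β = μ(1−μ)/σ² − 1 = (0.648·0.352)/0.10676 − 1 = 2.1365 − 1 = 1.1365.
Since α/(α+β) = μ, α = 0.648·1.1365 = 0.736 and β = 0.352·1.1365 = 0.400.

α = 0.736, β = 0.400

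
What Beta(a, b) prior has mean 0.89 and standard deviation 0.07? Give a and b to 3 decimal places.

First σ² = 0.0049. Setting a = μn, b = (1−μ)n with n = a+b,
μ(1−μ)/(n+1) = 0.0049 ⇒ n+1 = 0.0979/0.0049 = 19.9796 ⇒ n = 18.9796.
Hence a = 0.89×18.9796 = 16.892, b = 0.11×18.9796 = 2.088.

a = 16.892, b = 2.088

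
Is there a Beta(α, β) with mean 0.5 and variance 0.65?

For any Beta, Var(X) < E[X]·(1−E[X]).
Here μ(1−μ) = 0.5×0.5 = 0.25, and 0.65 ≥ 0.25.

No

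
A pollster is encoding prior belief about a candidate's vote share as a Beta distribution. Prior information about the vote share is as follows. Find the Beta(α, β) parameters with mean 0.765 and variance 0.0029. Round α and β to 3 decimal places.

Let s = α+β. The Beta variance is μ(1−μ)/(s+1).
So s+1 = μ(1−μ)/σ² = (0.765×0.235)/0.0029 = 0.179775/0.0029 = 61.9914, giving s = 60.9914.
Then α = μs = 0.765×60.9914 = 46.658 and β = (1−μ)s = 0.235×60.9914 = 14.333.

α = 46.658, β = 14.333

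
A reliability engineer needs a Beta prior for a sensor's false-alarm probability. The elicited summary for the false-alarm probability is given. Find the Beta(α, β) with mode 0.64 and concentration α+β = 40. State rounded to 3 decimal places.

α = 25.320, β = 14.680

Mode = (α−1)/(κ−2) with κ = α+β, so α−1 = 0.64·38 = 24.320.
α = 25.320; β = κ − α = 14.680.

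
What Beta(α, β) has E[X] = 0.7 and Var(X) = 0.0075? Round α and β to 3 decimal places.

α = 18.900, β = 8.100

Write ν = α+β; then α = μν and Var = μ(1−μ)/(ν+1).
ν = μ(1−μ)/Var − 1 = 0.21/0.0075 − 1 = 27.0000.
α = 0.7·27.0000 = 18.900, β = 0.3·27.0000 = 8.100.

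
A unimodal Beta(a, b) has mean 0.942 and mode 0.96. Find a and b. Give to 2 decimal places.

a = 48.15, b = 2.96

With s = a+b: μ = a/s and mode = (a−1)/(s−2). Eliminating a = μs,
μs − 1 = m(s−2) ⇒ s(μ−m) = 1−2m ⇒ s = -0.92/-0.018 = 51.1111.
So a = μs = 48.15, b = (1−μ)s = 2.96.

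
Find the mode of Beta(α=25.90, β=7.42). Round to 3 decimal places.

0.795

With α,β > 1, mode = (α−1)/(α+β−2) = 24.90/31.32 = 0.795.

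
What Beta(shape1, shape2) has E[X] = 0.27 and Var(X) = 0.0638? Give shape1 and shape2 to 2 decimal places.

shape1 = 0.56, shape2 = 1.53

Write ν = shape1+shape2; then shape1 = μν and Var = μ(1−μ)/(ν+1).
ν = μ(1−μ)/Var − 1 = 0.1971/0.0638 − 1 = 2.0893.
shape1 = 0.27·2.0893 = 0.56, shape2 = 0.73·2.0893 = 1.53.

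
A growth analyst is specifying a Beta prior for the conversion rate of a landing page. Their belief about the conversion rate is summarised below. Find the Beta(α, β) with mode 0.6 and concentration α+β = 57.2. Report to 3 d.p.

α = 34.120, β = 23.080

Since the density peak of Beta(α,β) is at (α−1)/(α+β−2),
α = 1 + 0.6(57.2−2) = 34.120 and β = 57.2 − 34.120 = 23.080.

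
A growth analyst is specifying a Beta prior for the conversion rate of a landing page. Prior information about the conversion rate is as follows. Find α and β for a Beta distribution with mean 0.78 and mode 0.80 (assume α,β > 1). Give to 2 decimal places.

Let s = α+β. Mean gives α = μs = 0.78s; mode gives (α−1)/(s−2) = 0.80.
Substituting: 0.78s − 1 = 0.80(s−2) = 0.80s − 1.60, so -0.02s = -0.60 and s = 30.0000.
Then α = 0.78×30.0000 = 23.40 and β = s−α = 6.60.

α = 23.40, β = 6.60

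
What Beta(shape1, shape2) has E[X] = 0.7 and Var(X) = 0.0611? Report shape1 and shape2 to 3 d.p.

shape1 = 1.706, shape2 = 0.731

By moment matching, shape1+shape2 = μ(1−μ)/σ² − 1 = (0.7·0.3)/0.0611 − 1 = 3.4370 − 1 = 2.4370.
Since shape1/(shape1+shape2) = μ, shape1 = 0.7·2.4370 = 1.706 and shape2 = 0.3·2.4370 = 0.731.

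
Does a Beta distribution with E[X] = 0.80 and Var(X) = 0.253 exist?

A Beta with mean μ has variance μ(1−μ)/(α+β+1) < μ(1−μ).
Here μ(1−μ) = 0.80×0.20 = 0.1600, and 0.253 ≥ 0.1600.

No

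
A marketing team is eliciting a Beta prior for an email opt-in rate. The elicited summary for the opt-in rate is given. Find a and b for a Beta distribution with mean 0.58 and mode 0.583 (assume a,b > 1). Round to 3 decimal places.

With s = a+b: μ = a/s and mode = (a−1)/(s−2). Eliminating a = μs,
μs − 1 = m(s−2) ⇒ s(μ−m) = 1−2m ⇒ s = -0.166/-0.003 = 55.3333.
So a = μs = 32.093, b = (1−μ)s = 23.240.

a = 32.093, b = 23.240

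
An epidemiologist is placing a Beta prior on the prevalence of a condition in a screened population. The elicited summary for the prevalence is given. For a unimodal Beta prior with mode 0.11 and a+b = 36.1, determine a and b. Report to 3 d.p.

Mode = (a−1)/(κ−2) with κ = a+b, so a−1 = 0.11·34.1 = 3.751.
a = 4.751; b = κ − a = 31.349.

a = 4.751, b = 31.349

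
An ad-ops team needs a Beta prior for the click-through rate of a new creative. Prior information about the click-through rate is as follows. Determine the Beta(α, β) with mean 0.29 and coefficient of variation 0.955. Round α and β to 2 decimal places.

σ = CV·μ = 0.955×0.29 = 0.27695, so σ² = 0.076701.
s+1 = μ(1−μ)/σ² = 0.2059/0.076701 = 2.6844, so s = α+β = 1.6844.
α = μs = 0.49, β = (1−μ)s = 1.20.

α = 0.49, β = 1.20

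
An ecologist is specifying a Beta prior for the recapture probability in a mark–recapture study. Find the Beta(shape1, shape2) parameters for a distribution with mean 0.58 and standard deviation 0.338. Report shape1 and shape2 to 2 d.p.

shape1 = 0.66, shape2 = 0.48

σ² = 0.338² = 0.114244.
With s = shape1+shape2, Var = μ(1−μ)/(s+1), so s+1 = (0.58×0.42)/0.114244 = 2.1323 and s = 1.1323.
shape1 = μs = 0.66, shape2 = (1−μ)s = 0.48.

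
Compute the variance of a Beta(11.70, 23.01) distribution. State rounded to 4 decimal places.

0.0063

α+β = 34.71 and αβ = 269.2170, so Var = αβ/[(α+β)²(α+β+1)] = 269.2170/43022.840211 = 0.0063.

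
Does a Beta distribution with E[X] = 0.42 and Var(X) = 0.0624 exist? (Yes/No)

Yes

The Beta variance bound is σ² < μ(1−μ).
Here μ(1−μ) = 0.42×0.58 = 0.2436, and 0.0624 < 0.2436.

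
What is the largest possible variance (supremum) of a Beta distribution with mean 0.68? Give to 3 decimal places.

0.218

For fixed mean μ the Beta variance is μ(1−μ)/(α+β+1), increasing as α+β decreases.
Its least upper bound (not attained) is μ(1−μ) = 0.68·0.32 = 0.218.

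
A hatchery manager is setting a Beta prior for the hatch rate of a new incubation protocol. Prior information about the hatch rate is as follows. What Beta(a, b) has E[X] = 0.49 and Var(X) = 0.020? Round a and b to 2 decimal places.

Write ν = a+b; then a = μν and Var = μ(1−μ)/(ν+1).
ν = μ(1−μ)/Var − 1 = 0.2499/0.020 − 1 = 11.4950.
a = 0.49·11.4950 = 5.63, b = 0.51·11.4950 = 5.86.

a = 5.63, b = 5.86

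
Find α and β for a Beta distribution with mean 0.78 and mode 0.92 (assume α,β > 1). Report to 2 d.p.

With s = α+β: μ = α/s and mode = (α−1)/(s−2). Eliminating α = μs,
μs − 1 = m(s−2) ⇒ s(μ−m) = 1−2m ⇒ s = -0.84/-0.14 = 6.0000.
So α = μs = 4.68, β = (1−μ)s = 1.32.

α = 4.68, β = 1.32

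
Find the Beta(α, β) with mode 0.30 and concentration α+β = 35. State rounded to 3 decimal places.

α = 10.900, β = 24.100

For α,β>1 the mode is (α−1)/(α+β−2), so α = mode·(κ−2)+1 = 0.30×33+1 = 10.900.
And β = (1−mode)·(κ−2)+1 = 0.70×33+1 = 24.100.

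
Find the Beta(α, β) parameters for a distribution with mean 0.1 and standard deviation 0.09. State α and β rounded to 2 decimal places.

α = 1.01, β = 9.10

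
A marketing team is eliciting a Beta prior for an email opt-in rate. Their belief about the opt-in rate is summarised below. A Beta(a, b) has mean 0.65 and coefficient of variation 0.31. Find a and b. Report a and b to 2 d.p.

a = 2.99, b = 1.61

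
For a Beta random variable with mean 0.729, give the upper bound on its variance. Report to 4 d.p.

0.1976

Var = μ(1−μ)/(α+β+1), which approaches μ(1−μ) as α+β → 0.
So the supremum is μ(1−μ) = 0.729×0.271 = 0.1976.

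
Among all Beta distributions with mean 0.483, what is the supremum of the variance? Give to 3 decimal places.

0.250

Var = μ(1−μ)/(α+β+1), which approaches μ(1−μ) as α+β → 0.
So the supremum is μ(1−μ) = 0.483×0.517 = 0.250.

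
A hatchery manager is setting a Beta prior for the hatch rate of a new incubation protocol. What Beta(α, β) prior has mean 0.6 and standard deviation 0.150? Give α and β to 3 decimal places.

α = 5.800, β = 3.867

First σ² = 0.022500. Setting α = μn, β = (1−μ)n with n = α+β,
μ(1−μ)/(n+1) = 0.022500 ⇒ n+1 = 0.24/0.022500 = 10.6667 ⇒ n = 9.6667.
Hence α = 0.6×9.6667 = 5.800, β = 0.4×9.6667 = 3.867.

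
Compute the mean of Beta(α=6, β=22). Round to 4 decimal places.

E[X] = α/(α+β) = 6/28 = 0.2143.

0.2143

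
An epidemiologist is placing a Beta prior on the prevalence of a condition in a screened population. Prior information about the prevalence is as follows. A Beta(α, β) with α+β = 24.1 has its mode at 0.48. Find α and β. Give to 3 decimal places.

Mode = (α−1)/(κ−2) with κ = α+β, so α−1 = 0.48·22.1 = 10.608.
α = 11.608; β = κ − α = 12.492.

α = 11.608, β = 12.492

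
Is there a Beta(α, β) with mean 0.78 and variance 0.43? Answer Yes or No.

No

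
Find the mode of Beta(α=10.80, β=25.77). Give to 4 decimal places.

The density x^(α−1)(1−x)^(β−1) is maximised at (α−1)/(α+β−2) = 9.80/34.57 = 0.2835.

0.2835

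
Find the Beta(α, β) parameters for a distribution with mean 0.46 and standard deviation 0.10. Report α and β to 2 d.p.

σ² = 0.10² = 0.0100.
With s = α+β, Var = μ(1−μ)/(s+1), so s+1 = (0.46×0.54)/0.0100 = 24.8400 and s = 23.8400.
α = μs = 10.97, β = (1−μ)s = 12.87.

α = 10.97, β = 12.87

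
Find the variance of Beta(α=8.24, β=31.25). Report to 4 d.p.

0.0041

Var = αβ/[(α+β)²(α+β+1)] = (8.24×31.25)/(39.49²×40.49) = 257.5000/63142.539449 = 0.0041.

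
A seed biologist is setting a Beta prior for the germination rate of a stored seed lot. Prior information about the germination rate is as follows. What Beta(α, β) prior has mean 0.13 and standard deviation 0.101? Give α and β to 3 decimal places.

α = 1.311, β = 8.776

σ² = 0.101² = 0.010201.
With s = α+β, Var = μ(1−μ)/(s+1), so s+1 = (0.13×0.87)/0.010201 = 11.0871 and s = 10.0871.
α = μs = 1.311, β = (1−μ)s = 8.776.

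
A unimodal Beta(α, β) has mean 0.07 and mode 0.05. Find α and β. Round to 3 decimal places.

α = 3.150, β = 41.850

With s = α+β: μ = α/s and mode = (α−1)/(s−2). Eliminating α = μs,
μs − 1 = m(s−2) ⇒ s(μ−m) = 1−2m ⇒ s = 0.90/0.02 = 45.0000.
So α = μs = 3.150, β = (1−μ)s = 41.850.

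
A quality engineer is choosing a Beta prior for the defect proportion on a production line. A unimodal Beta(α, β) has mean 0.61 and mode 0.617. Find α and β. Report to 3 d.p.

α = 20.391, β = 13.037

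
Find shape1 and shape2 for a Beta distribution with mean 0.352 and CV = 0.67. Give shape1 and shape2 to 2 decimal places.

shape1 = 1.09, shape2 = 2.01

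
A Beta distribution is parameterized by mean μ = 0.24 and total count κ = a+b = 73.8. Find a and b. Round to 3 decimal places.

a = 17.712, b = 56.088

a = μκ = 0.24×73.8 = 17.712 and b = (1−μ)κ = 0.76×73.8 = 56.088.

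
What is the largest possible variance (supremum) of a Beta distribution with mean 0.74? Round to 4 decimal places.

For fixed mean μ the Beta variance is μ(1−μ)/(α+β+1), increasing as α+β decreases.
Its least upper bound (not attained) is μ(1−μ) = 0.74·0.26 = 0.1924.

0.1924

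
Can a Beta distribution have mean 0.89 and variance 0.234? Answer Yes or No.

The Beta variance bound is σ² < μ(1−μ).
Here μ(1−μ) = 0.89×0.11 = 0.0979, and 0.234 ≥ 0.0979.

No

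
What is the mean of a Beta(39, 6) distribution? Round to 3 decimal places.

The Beta mean is α/(α+β) = 39/(39+6) = 0.867.

0.867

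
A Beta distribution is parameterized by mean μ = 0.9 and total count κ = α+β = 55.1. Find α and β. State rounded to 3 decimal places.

α = 49.590, β = 5.510

Split κ in proportion μ : (1−μ): α = 0.9·55.1 = 49.590, β = 55.1 − 49.590 = 5.510.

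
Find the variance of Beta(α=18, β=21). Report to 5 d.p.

μ = 18/39 = 0.461538; Var = μ(1−μ)/(α+β+1) = 0.2485207/40 = 0.00621.

0.00621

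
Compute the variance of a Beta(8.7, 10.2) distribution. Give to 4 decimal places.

Var = αβ/[(α+β)²(α+β+1)] = (8.7×10.2)/(18.9²×19.9) = 88.74/7108.479 = 0.0125.

0.0125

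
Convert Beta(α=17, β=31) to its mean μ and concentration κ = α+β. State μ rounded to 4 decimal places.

μ = 0.3542, κ = 48

κ = α+β = 17+31 = 48; μ = α/κ = 17/48 = 0.3542.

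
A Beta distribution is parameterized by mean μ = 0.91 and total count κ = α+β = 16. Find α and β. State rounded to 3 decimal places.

α = 14.560, β = 1.440

Split κ in proportion μ : (1−μ): α = 0.91·16 = 14.560, β = 16 − 14.560 = 1.440.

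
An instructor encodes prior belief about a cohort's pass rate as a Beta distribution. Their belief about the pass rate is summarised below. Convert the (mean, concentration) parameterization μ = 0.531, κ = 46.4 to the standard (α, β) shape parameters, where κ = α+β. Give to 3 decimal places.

Split κ in proportion μ : (1−μ): α = 0.531·46.4 = 24.638, β = 46.4 − 24.638 = 21.762.

α = 24.638, β = 21.762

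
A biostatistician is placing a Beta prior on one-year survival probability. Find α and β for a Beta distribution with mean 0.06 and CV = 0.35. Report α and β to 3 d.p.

α = 7.613, β = 119.278

Var = (CV·μ)² = (0.35×0.06)² = 0.000441.
α+β = μ(1−μ)/Var − 1 = 0.0564/0.000441 − 1 = 126.8912.
Thus α = 0.06·126.8912 = 7.613 and β = 0.94·126.8912 = 119.278.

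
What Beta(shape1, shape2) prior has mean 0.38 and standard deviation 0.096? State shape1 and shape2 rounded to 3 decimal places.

σ² = 0.096² = 0.009216.
With s = shape1+shape2, Var = μ(1−μ)/(s+1), so s+1 = (0.38×0.62)/0.009216 = 25.5642 and s = 24.5642.
shape1 = μs = 9.334, shape2 = (1−μ)s = 15.230.

shape1 = 9.334, shape2 = 15.230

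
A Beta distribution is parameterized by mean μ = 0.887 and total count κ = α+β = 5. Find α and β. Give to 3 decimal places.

α = 4.435, β = 0.565

α = μκ = 0.887×5 = 4.435 and β = (1−μ)κ = 0.113×5 = 0.565.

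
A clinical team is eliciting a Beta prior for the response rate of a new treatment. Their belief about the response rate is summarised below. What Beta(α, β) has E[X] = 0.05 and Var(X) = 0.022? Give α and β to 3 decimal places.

α = 0.058, β = 1.101

Let s = α+β. The Beta variance is μ(1−μ)/(s+1).
So s+1 = μ(1−μ)/σ² = (0.05×0.95)/0.022 = 0.0475/0.022 = 2.1591, giving s = 1.1591.
Then α = μs = 0.05×1.1591 = 0.058 and β = (1−μ)s = 0.95×1.1591 = 1.101.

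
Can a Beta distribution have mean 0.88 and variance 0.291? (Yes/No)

No

A Beta with mean μ has variance μ(1−μ)/(α+β+1) < μ(1−μ).
Here μ(1−μ) = 0.88×0.12 = 0.1056, and 0.291 ≥ 0.1056.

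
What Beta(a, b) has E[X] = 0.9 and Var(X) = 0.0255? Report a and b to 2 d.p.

a = 2.28, b = 0.25

Write ν = a+b; then a = μν and Var = μ(1−μ)/(ν+1).
ν = μ(1−μ)/Var − 1 = 0.09/0.0255 − 1 = 2.5294.
a = 0.9·2.5294 = 2.28, b = 0.1·2.5294 = 0.25.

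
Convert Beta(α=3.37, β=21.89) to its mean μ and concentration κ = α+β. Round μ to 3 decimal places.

κ = α+β = 3.37+21.89 = 25.26; μ = α/κ = 3.37/25.26 = 0.133.

μ = 0.133, κ = 25.26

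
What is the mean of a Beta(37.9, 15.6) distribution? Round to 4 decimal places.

E[X] = α/(α+β) = 37.9/53.5 = 0.7084.

0.7084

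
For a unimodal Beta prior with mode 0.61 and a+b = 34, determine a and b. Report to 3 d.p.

Since the density peak of Beta(a,b) is at (a−1)/(a+b−2),
a = 1 + 0.61(34−2) = 20.520 and b = 34 − 20.520 = 13.480.

a = 20.520, b = 13.480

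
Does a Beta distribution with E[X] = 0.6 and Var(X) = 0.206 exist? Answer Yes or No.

The Beta variance bound is σ² < μ(1−μ).
Here μ(1−μ) = 0.6×0.4 = 0.24, and 0.206 < 0.24.

Yes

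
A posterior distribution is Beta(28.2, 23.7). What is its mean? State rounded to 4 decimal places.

0.5434

The Beta mean is α/(α+β) = 28.2/(28.2+23.7) = 0.5434.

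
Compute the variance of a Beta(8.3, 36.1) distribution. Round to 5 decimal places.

0.00335

Var = αβ/[(α+β)²(α+β+1)] = (8.3×36.1)/(44.4²×45.4) = 299.63/89499.744 = 0.00335.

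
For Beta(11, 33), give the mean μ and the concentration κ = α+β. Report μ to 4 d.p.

μ = 0.2500, κ = 44

κ = α+β = 11+33 = 44; μ = α/κ = 11/44 = 0.2500.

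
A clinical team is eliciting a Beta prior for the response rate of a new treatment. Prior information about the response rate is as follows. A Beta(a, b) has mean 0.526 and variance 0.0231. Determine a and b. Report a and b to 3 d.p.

Write ν = a+b; then a = μν and Var = μ(1−μ)/(ν+1).
ν = μ(1−μ)/Var − 1 = 0.249324/0.0231 − 1 = 9.7932.
a = 0.526·9.7932 = 5.151, b = 0.474·9.7932 = 4.642.

a = 5.151, b = 4.642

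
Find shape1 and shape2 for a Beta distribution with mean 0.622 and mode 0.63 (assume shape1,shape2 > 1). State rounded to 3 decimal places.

shape1 = 20.215, shape2 = 12.285

Let s = shape1+shape2. Mean gives shape1 = μs = 0.622s; mode gives (shape1−1)/(s−2) = 0.63.
Substituting: 0.622s − 1 = 0.63(s−2) = 0.63s − 1.26, so -0.008s = -0.26 and s = 32.5000.
Then shape1 = 0.622×32.5000 = 20.215 and shape2 = s−shape1 = 12.285.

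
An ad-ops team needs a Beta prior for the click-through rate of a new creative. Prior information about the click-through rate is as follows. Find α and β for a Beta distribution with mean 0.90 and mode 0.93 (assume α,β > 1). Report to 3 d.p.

α = 25.800, β = 2.867

With s = α+β: μ = α/s and mode = (α−1)/(s−2). Eliminating α = μs,
μs − 1 = m(s−2) ⇒ s(μ−m) = 1−2m ⇒ s = -0.86/-0.03 = 28.6667.
So α = μs = 25.800, β = (1−μ)s = 2.867.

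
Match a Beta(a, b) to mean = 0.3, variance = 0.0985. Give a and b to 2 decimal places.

By moment matching, a+b = μ(1−μ)/σ² − 1 = (0.3·0.7)/0.0985 − 1 = 2.1320 − 1 = 1.1320.
Since a/(a+b) = μ, a = 0.3·1.1320 = 0.34 and b = 0.7·1.1320 = 0.79.

a = 0.34, b = 0.79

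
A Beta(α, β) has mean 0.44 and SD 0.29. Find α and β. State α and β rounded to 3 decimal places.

First σ² = 0.0841. Setting α = μn, β = (1−μ)n with n = α+β,
μ(1−μ)/(n+1) = 0.0841 ⇒ n+1 = 0.2464/0.0841 = 2.9298 ⇒ n = 1.9298.
Hence α = 0.44×1.9298 = 0.849, β = 0.56×1.9298 = 1.081.

α = 0.849, β = 1.081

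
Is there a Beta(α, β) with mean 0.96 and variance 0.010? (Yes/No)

For any Beta, Var(X) < E[X]·(1−E[X]).
Here μ(1−μ) = 0.96×0.04 = 0.0384, and 0.010 < 0.0384.

Yes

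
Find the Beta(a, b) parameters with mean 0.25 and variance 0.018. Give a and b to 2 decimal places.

By moment matching, a+b = μ(1−μ)/σ² − 1 = (0.25·0.75)/0.018 − 1 = 10.4167 − 1 = 9.4167.
Since a/(a+b) = μ, a = 0.25·9.4167 = 2.35 and b = 0.75·9.4167 = 7.06.

a = 2.35, b = 7.06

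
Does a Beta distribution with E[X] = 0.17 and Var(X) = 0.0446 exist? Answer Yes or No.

A Beta with mean μ has variance μ(1−μ)/(α+β+1) < μ(1−μ).
Here μ(1−μ) = 0.17×0.83 = 0.1411, and 0.0446 < 0.1411.

Yes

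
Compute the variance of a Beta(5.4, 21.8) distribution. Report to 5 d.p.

0.00564

μ = 5.4/27.2 = 0.198529; Var = μ(1−μ)/(α+β+1) = 0.1591155/28.2 = 0.00564.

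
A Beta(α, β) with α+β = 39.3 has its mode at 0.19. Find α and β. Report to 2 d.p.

α = 8.09, β = 31.21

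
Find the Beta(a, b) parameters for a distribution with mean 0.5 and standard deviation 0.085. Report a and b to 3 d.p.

σ² = 0.085² = 0.007225.
With s = a+b, Var = μ(1−μ)/(s+1), so s+1 = (0.5×0.5)/0.007225 = 34.6021 and s = 33.6021.
a = μs = 16.801, b = (1−μ)s = 16.801.

a = 16.801, b = 16.801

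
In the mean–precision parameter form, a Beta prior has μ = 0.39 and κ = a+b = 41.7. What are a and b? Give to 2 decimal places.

a = 16.26, b = 25.44

Split κ in proportion μ : (1−μ): a = 0.39·41.7 = 16.26, b = 41.7 − 16.26 = 25.44.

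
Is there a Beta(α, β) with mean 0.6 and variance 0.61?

No

A Beta with mean μ has variance μ(1−μ)/(α+β+1) < μ(1−μ).
Here μ(1−μ) = 0.6×0.4 = 0.24, and 0.61 ≥ 0.24.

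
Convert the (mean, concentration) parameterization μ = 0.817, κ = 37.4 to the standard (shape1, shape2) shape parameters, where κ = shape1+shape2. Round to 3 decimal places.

Split κ in proportion μ : (1−μ): shape1 = 0.817·37.4 = 30.556, shape2 = 37.4 − 30.556 = 6.844.

shape1 = 30.556, shape2 = 6.844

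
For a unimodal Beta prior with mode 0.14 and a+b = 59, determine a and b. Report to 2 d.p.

a = 8.98, b = 50.02

For a,b>1 the mode is (a−1)/(a+b−2), so a = mode·(κ−2)+1 = 0.14×57+1 = 8.98.
And b = (1−mode)·(κ−2)+1 = 0.86×57+1 = 50.02.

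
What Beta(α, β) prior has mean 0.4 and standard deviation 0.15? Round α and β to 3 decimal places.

Variance = 0.15² = 0.0225. The moment-matching identity α+β = μ(1−μ)/Var − 1 gives
α+β = 0.24/0.0225 − 1 = 9.6667, so α = μ·9.6667 = 3.867 and β = (1−μ)·9.6667 = 5.800.

α = 3.867, β = 5.800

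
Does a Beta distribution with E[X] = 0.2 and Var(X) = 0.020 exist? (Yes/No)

Yes

For any Beta, Var(X) < E[X]·(1−E[X]).
Here μ(1−μ) = 0.2×0.8 = 0.16, and 0.020 < 0.16.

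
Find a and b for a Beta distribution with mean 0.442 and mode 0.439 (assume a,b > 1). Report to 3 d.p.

a = 17.975, b = 22.692

Let s = a+b. Mean gives a = μs = 0.442s; mode gives (a−1)/(s−2) = 0.439.
Substituting: 0.442s − 1 = 0.439(s−2) = 0.439s − 0.878, so 0.003s = 0.122 and s = 40.6667.
Then a = 0.442×40.6667 = 17.975 and b = s−a = 22.692.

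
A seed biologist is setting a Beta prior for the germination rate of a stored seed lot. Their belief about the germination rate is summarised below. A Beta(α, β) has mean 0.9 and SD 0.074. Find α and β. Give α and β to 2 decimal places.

Variance = 0.074² = 0.005476. The moment-matching identity α+β = μ(1−μ)/Var − 1 gives
α+β = 0.09/0.005476 − 1 = 15.4354, so α = μ·15.4354 = 13.89 and β = (1−μ)·15.4354 = 1.54.

α = 13.89, β = 1.54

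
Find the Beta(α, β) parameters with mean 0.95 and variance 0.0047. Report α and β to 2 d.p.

α = 8.65, β = 0.46

Write ν = α+β; then α = μν and Var = μ(1−μ)/(ν+1).
ν = μ(1−μ)/Var − 1 = 0.0475/0.0047 − 1 = 9.1064.
α = 0.95·9.1064 = 8.65, β = 0.05·9.1064 = 0.46.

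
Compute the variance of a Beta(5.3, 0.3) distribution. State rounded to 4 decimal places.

0.0077

Var = αβ/[(α+β)²(α+β+1)] = (5.3×0.3)/(5.6²×6.6) = 1.59/206.976 = 0.0077.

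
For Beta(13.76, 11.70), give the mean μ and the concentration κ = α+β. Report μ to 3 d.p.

κ = α+β = 13.76+11.70 = 25.46; μ = α/κ = 13.76/25.46 = 0.540.

μ = 0.540, κ = 25.46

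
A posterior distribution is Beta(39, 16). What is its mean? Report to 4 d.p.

0.7091

The Beta mean is α/(α+β) = 39/(39+16) = 0.7091.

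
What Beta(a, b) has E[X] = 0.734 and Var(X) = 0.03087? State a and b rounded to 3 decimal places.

Let s = a+b. The Beta variance is μ(1−μ)/(s+1).
So s+1 = μ(1−μ)/σ² = (0.734×0.266)/0.03087 = 0.195244/0.03087 = 6.3247, giving s = 5.3247.
Then a = μs = 0.734×5.3247 = 3.908 and b = (1−μ)s = 0.266×5.3247 = 1.416.

a = 3.908, b = 1.416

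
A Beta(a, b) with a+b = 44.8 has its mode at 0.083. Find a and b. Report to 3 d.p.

a = 4.552, b = 40.248

Mode = (a−1)/(κ−2) with κ = a+b, so a−1 = 0.083·42.8 = 3.552.
a = 4.552; b = κ − a = 40.248.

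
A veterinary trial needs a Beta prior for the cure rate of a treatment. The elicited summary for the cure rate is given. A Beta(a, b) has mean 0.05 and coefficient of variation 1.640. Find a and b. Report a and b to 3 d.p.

a = 0.303, b = 5.761

σ = CV·μ = 1.640×0.05 = 0.08200, so σ² = 0.006724.
s+1 = μ(1−μ)/σ² = 0.0475/0.006724 = 7.0642, so s = a+b = 6.0642.
a = μs = 0.303, b = (1−μ)s = 5.761.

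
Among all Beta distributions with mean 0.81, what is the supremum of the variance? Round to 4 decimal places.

For fixed mean μ the Beta variance is μ(1−μ)/(α+β+1), increasing as α+β decreases.
Its least upper bound (not attained) is μ(1−μ) = 0.81·0.19 = 0.1539.

0.1539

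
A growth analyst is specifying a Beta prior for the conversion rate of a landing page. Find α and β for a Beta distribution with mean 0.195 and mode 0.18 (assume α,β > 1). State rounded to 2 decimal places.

α = 8.32, β = 34.35

With s = α+β: μ = α/s and mode = (α−1)/(s−2). Eliminating α = μs,
μs − 1 = m(s−2) ⇒ s(μ−m) = 1−2m ⇒ s = 0.64/0.015 = 42.6667.
So α = μs = 8.32, β = (1−μ)s = 34.35.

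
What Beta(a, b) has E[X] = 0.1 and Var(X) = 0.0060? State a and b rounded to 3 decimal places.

a = 1.400, b = 12.600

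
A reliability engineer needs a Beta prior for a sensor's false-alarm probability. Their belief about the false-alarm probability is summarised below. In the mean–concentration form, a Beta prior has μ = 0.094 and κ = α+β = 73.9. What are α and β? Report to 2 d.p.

α = 6.95, β = 66.95

Split κ in proportion μ : (1−μ): α = 0.094·73.9 = 6.95, β = 73.9 − 6.95 = 66.95.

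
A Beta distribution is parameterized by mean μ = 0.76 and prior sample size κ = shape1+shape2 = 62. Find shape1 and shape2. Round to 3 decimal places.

shape1 = 47.120, shape2 = 14.880

Split κ in proportion μ : (1−μ): shape1 = 0.76·62 = 47.120, shape2 = 62 − 47.120 = 14.880.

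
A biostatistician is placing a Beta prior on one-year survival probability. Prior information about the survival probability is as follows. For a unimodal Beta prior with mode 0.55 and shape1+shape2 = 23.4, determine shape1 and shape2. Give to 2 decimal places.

shape1 = 12.77, shape2 = 10.63

Mode = (shape1−1)/(κ−2) with κ = shape1+shape2, so shape1−1 = 0.55·21.4 = 11.77.
shape1 = 12.77; shape2 = κ − shape1 = 10.63.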